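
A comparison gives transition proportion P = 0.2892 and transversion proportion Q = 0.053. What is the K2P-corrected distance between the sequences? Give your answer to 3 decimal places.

Under the Kimura two-parameter model, d = −½ ln(1 − 2P − Q) − ¼ ln(1 − 2Q).
1 − 2P − Q = 0.3686, giving −½ ln(0.3686) = 0.499022.
1 − 2Q = 0.894, giving −¼ ln(0.894) = 0.028012.
d = 0.499022 + 0.028012 = 0.527034.

0.527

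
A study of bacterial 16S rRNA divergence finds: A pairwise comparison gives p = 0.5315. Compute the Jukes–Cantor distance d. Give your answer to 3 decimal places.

0.925

d = −(3/4) ln(1 − 4p/3) = −0.75 ln(1 − 0.708667) = −0.75 ln(0.291333)
  = −0.75 × (-1.233288) = 0.924966 substitutions/site.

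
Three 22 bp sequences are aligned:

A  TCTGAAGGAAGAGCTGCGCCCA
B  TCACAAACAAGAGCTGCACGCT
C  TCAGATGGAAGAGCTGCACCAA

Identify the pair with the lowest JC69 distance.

A and C

A–B: 7/22 differ, p = 0.318, d = 0.414.
A–C: 4/22 differ, p = 0.182, d = 0.208.
B–C: 7/22 differ, p = 0.318, d = 0.414.
The smallest distance is between A and C.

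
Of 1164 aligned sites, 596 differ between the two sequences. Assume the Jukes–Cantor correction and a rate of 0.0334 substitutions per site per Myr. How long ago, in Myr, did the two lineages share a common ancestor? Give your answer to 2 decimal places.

12.89

p = 596/1164 ≈ 0.512027.
d = −(3/4) ln(1 − 4p/3) = −0.75 ln(1 − 0.682703) = −0.75 ln(0.317297)
  = −0.75 × (-1.147917) = 0.860938 substitutions/site.
Under a molecular clock d = 2μt, so t = d/(2μ) = 0.860938 / (2 × 0.0334) = 12.89 Myr.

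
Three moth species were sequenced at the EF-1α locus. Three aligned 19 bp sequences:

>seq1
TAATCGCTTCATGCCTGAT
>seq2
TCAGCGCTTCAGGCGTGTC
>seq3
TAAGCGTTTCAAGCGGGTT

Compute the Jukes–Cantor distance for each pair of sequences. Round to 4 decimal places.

seq1–seq2: 6/19 sites differ → p ≈ 0.315789, d = −0.75 ln(1 − 0.421052) = 0.409907 ≈ 0.4099.
seq1–seq3: 6/19 sites differ → p ≈ 0.315789, d = −0.75 ln(1 − 0.421052) = 0.409907 ≈ 0.4099.
seq2–seq3: 5/19 sites differ → p ≈ 0.263158, d = −0.75 ln(1 − 0.350877) = 0.324100 ≈ 0.3241.

d(seq1,seq2) = 0.4099, d(seq1,seq3) = 0.4099, d(seq2,seq3) = 0.3241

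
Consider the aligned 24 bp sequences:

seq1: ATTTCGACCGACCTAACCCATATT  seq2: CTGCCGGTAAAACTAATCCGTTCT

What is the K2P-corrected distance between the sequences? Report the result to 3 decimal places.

Of 24 sites, 7 differences are transitions and 5 are transversions, so P = 7/24 ≈ 0.291667 and Q = 5/24 ≈ 0.208333.
Under the Kimura two-parameter model, d = −½ ln(1 − 2P − Q) − ¼ ln(1 − 2Q).
1 − 2P − Q = 0.208333, giving −½ ln(0.208333) = 0.784309.
1 − 2Q = 0.583334, giving −¼ ln(0.583334) = 0.134749.
d = 0.784309 + 0.134749 = 0.919058.

0.919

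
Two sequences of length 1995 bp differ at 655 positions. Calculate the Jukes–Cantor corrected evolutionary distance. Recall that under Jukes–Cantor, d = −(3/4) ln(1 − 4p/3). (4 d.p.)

p = 655/1995 ≈ 0.328321.
d = −(3/4) ln(1 − 4p/3) = −0.75 ln(1 − 0.437761) = −0.75 ln(0.562239)
  = −0.75 × (-0.575828) = 0.431871 substitutions/site.

0.4319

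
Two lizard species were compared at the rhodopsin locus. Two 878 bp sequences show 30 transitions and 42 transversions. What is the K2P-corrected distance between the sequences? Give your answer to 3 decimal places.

0.087

P = 30/878 ≈ 0.034169 and Q = 42/878 ≈ 0.047836.
Under the Kimura two-parameter model, d = −½ ln(1 − 2P − Q) − ¼ ln(1 − 2Q).
1 − 2P − Q = 0.883826, giving −½ ln(0.883826) = 0.061748.
1 − 2Q = 0.904328, giving −¼ ln(0.904328) = 0.025141.
d = 0.061748 + 0.025141 = 0.086889.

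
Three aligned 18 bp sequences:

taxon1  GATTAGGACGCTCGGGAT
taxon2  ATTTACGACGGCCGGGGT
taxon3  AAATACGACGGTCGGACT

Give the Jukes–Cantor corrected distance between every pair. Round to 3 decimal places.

taxon1–taxon2: 6/18 sites differ → p ≈ 0.333333, d = −0.75 ln(1 − 0.444444) = 0.440839 ≈ 0.441.
taxon1–taxon3: 6/18 sites differ → p ≈ 0.333333, d = −0.75 ln(1 − 0.444444) = 0.440839 ≈ 0.441.
taxon2–taxon3: 5/18 sites differ → p ≈ 0.277778, d = −0.75 ln(1 − 0.370371) = 0.346968 ≈ 0.347.

d(taxon1,taxon2) = 0.441, d(taxon1,taxon3) = 0.441, d(taxon2,taxon3) = 0.347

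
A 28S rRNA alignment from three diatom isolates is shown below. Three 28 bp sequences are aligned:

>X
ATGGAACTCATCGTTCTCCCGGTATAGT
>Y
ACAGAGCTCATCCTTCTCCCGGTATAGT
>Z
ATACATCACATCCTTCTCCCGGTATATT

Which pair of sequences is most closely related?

X and Y

X–Y: 4/28 differ, p = 0.143, d = 0.158.
X–Z: 6/28 differ, p = 0.214, d = 0.252.
Y–Z: 5/28 differ, p = 0.179, d = 0.204.
The smallest distance is between X and Y.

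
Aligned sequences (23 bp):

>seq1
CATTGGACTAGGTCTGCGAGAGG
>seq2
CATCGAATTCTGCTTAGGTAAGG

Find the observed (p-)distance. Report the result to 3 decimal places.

The sequences differ at 11 of 23 positions.
p = 11/23 = 0.478260… ≈ 0.478 (to 3 d.p.).

0.478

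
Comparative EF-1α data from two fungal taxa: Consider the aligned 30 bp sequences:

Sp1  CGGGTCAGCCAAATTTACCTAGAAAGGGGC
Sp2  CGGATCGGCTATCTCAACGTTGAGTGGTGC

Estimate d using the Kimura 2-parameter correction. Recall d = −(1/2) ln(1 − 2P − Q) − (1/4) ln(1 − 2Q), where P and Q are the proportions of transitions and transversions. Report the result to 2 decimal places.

Of 30 sites, 5 differences are transitions and 7 are transversions, so P = 5/30 ≈ 0.166667 and Q = 7/30 ≈ 0.233333.
Under the Kimura two-parameter model, d = −½ ln(1 − 2P − Q) − ¼ ln(1 − 2Q).
1 − 2P − Q = 0.433333, giving −½ ln(0.433333) = 0.418124.
1 − 2Q = 0.533334, giving −¼ ln(0.533334) = 0.157152.
d = 0.418124 + 0.157152 = 0.575276.

0.58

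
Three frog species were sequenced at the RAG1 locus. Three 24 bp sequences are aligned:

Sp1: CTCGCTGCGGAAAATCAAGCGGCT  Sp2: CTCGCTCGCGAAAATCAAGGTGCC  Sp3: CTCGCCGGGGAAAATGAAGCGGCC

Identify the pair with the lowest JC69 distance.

Sp1 and Sp3

Sp1–Sp2: 6/24 differ, p = 0.250, d = 0.304.
Sp1–Sp3: 4/24 differ, p = 0.167, d = 0.188.
Sp2–Sp3: 6/24 differ, p = 0.250, d = 0.304.
The smallest distance is between Sp1 and Sp3.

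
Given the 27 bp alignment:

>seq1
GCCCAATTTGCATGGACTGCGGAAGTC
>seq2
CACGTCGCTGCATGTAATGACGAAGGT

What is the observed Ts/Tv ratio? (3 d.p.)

Transitions are A↔G and C↔T; transversions are all other mismatches.
Transitions: 2. Transversions: 11.
R = 2/11 = 0.181818… ≈ 0.182 (to 3 d.p.).

0.182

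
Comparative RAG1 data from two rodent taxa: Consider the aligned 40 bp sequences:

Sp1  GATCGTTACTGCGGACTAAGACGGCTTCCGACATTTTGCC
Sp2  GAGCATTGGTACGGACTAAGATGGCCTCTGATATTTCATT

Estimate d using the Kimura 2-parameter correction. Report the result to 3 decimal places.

Of 40 sites, 11 differences are transitions and 2 are transversions, so P = 11/40 = 0.275 and Q = 2/40 = 0.05.
Under the Kimura two-parameter model, d = −½ ln(1 − 2P − Q) − ¼ ln(1 − 2Q).
1 − 2P − Q = 0.4, giving −½ ln(0.4) = 0.458145.
1 − 2Q = 0.9, giving −¼ ln(0.9) = 0.026340.
d = 0.458145 + 0.026340 = 0.484485.

0.484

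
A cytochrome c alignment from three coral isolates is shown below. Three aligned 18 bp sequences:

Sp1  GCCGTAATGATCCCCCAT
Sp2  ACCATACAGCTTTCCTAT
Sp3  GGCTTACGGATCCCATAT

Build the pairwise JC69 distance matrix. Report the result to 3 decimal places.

Sp1–Sp2: 8/18 sites differ → p ≈ 0.444444, d = −0.75 ln(1 − 0.592592) = 0.673455 ≈ 0.673.
Sp1–Sp3: 6/18 sites differ → p ≈ 0.333333, d = −0.75 ln(1 − 0.444444) = 0.440839 ≈ 0.441.
Sp2–Sp3: 8/18 sites differ → p ≈ 0.444444, d = −0.75 ln(1 − 0.592592) = 0.673455 ≈ 0.673.

d(Sp1,Sp2) = 0.673, d(Sp1,Sp3) = 0.441, d(Sp2,Sp3) = 0.673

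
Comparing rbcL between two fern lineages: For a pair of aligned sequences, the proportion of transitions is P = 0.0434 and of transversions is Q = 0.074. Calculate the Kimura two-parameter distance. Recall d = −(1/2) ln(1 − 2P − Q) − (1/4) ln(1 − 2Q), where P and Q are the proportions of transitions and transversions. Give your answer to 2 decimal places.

0.13

Under the Kimura two-parameter model, d = −½ ln(1 − 2P − Q) − ¼ ln(1 − 2Q).
1 − 2P − Q = 0.8392, giving −½ ln(0.8392) = 0.087653.
1 − 2Q = 0.852, giving −¼ ln(0.852) = 0.040042.
d = 0.087653 + 0.040042 = 0.127695.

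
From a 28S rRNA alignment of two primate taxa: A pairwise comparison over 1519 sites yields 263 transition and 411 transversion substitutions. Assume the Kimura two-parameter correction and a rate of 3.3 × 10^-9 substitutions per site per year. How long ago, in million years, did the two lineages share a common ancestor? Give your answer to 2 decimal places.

P = 263/1519 ≈ 0.17314 and Q = 411/1519 ≈ 0.270573.
Under the Kimura two-parameter model, d = −½ ln(1 − 2P − Q) − ¼ ln(1 − 2Q).
1 − 2P − Q = 0.383147, giving −½ ln(0.383147) = 0.479668.
1 − 2Q = 0.458854, giving −¼ ln(0.458854) = 0.194756.
d = 0.479668 + 0.194756 = 0.674424.
Under a molecular clock d = 2μt, so t = d/(2μ) = 0.674424 / (2 × 3.3 × 10^-9) = 102.19 million years.

102.19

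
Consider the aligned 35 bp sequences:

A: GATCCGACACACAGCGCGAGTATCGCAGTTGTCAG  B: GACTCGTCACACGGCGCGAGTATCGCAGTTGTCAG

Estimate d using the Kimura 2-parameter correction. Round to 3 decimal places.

Of 35 sites, 3 differences are transitions and 1 are transversions, so P = 3/35 ≈ 0.085714 and Q = 1/35 ≈ 0.028571.
Under the Kimura two-parameter model, d = −½ ln(1 − 2P − Q) − ¼ ln(1 − 2Q).
1 − 2P − Q = 0.800001, giving −½ ln(0.800001) = 0.111571.
1 − 2Q = 0.942858, giving −¼ ln(0.942858) = 0.014710.
d = 0.111571 + 0.014710 = 0.126281.

0.126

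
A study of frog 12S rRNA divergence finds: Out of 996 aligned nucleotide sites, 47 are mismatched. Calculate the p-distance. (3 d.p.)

0.047

p = 47/996 = 0.047188… ≈ 0.047 (to 3 d.p.).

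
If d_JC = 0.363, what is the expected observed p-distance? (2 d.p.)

p = (3/4)(1 − e^(−4d/3)) = 0.75 × (1 − e^(-0.484)) = 0.75 × (1 − 0.616313) = 0.287765.

0.29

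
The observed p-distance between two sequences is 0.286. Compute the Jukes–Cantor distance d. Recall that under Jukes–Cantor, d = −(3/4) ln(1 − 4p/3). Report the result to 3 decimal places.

d = −(3/4) ln(1 − 4p/3) = −0.75 ln(1 − 0.381333) = −0.75 ln(0.618667)
  = −0.75 × (-0.480188) = 0.360141 substitutions/site.

0.360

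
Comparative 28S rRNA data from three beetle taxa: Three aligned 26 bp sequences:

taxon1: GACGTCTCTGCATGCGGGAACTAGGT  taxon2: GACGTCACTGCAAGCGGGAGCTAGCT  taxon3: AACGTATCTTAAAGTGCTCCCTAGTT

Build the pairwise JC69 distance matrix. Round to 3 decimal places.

d(taxon1,taxon2) = 0.172, d(taxon1,taxon3) = 0.623, d(taxon2,taxon3) = 0.623

taxon1–taxon2: 4/26 sites differ → p ≈ 0.153846, d = −0.75 ln(1 − 0.205128) = 0.172181 ≈ 0.172.
taxon1–taxon3: 11/26 sites differ → p ≈ 0.423077, d = −0.75 ln(1 − 0.564103) = 0.622762 ≈ 0.623.
taxon2–taxon3: 11/26 sites differ → p ≈ 0.423077, d = −0.75 ln(1 − 0.564103) = 0.622762 ≈ 0.623.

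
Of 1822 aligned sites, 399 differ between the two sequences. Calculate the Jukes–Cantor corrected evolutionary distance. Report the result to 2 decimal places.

p = 399/1822 ≈ 0.21899.
d = −(3/4) ln(1 − 4p/3) = −0.75 ln(1 − 0.291987) = −0.75 ln(0.708013)
  = −0.75 × (-0.345293) = 0.258970 substitutions/site.

0.26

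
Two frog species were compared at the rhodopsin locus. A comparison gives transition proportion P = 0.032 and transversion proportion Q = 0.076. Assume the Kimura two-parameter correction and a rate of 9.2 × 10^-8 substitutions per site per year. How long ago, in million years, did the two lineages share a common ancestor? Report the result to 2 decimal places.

Under the Kimura two-parameter model, d = −½ ln(1 − 2P − Q) − ¼ ln(1 − 2Q).
1 − 2P − Q = 0.86, giving −½ ln(0.86) = 0.075411.
1 − 2Q = 0.848, giving −¼ ln(0.848) = 0.041219.
d = 0.075411 + 0.041219 = 0.116630.
Under a molecular clock d = 2μt, so t = d/(2μ) = 0.116630 / (2 × 9.2 × 10^-8) = 0.63 million years.

0.63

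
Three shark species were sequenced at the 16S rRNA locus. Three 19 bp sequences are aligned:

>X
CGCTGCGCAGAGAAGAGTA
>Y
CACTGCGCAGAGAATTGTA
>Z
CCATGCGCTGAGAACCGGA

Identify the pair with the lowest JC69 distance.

X–Y: 3/19 differ, p = 0.158, d = 0.177.
X–Z: 6/19 differ, p = 0.316, d = 0.410.
Y–Z: 6/19 differ, p = 0.316, d = 0.410.
The smallest distance is between X and Y.

X and Y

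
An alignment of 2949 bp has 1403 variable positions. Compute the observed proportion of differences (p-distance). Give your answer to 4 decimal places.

p = 1403/2949 = 0.475754… ≈ 0.4758 (to 4 d.p.).

0.4758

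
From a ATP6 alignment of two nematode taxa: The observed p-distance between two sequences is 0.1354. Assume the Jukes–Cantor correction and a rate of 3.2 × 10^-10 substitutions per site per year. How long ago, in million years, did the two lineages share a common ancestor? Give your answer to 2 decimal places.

233.32

d = −(3/4) ln(1 − 4p/3) = −0.75 ln(1 − 0.180533) = −0.75 ln(0.819467)
  = −0.75 × (-0.199101) = 0.149326 substitutions/site.
Under a molecular clock d = 2μt, so t = d/(2μ) = 0.149326 / (2 × 3.2 × 10^-10) = 233.32 million years.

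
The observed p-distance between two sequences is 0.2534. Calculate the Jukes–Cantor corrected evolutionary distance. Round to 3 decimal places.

d = −(3/4) ln(1 − 4p/3) = −0.75 ln(1 − 0.337867) = −0.75 ln(0.662133)
  = −0.75 × (-0.412289) = 0.309217 substitutions/site.

0.309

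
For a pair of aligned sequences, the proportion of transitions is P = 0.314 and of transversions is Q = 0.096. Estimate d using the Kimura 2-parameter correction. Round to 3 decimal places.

Under the Kimura two-parameter model, d = −½ ln(1 − 2P − Q) − ¼ ln(1 − 2Q).
1 − 2P − Q = 0.276, giving −½ ln(0.276) = 0.643677.
1 − 2Q = 0.808, giving −¼ ln(0.808) = 0.053298.
d = 0.643677 + 0.053298 = 0.696975.

0.697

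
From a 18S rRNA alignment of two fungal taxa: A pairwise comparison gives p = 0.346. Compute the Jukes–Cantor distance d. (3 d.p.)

0.464

d = −(3/4) ln(1 − 4p/3) = −0.75 ln(1 − 0.461333) = −0.75 ln(0.538667)
  = −0.75 × (-0.618658) = 0.463994 substitutions/site.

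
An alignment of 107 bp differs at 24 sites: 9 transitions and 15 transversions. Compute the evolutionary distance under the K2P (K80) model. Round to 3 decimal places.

P = 9/107 ≈ 0.084112 and Q = 15/107 ≈ 0.140187.
Under the Kimura two-parameter model, d = −½ ln(1 − 2P − Q) − ¼ ln(1 − 2Q).
1 − 2P − Q = 0.691589, giving −½ ln(0.691589) = 0.184382.
1 − 2Q = 0.719626, giving −¼ ln(0.719626) = 0.082256.
d = 0.184382 + 0.082256 = 0.266638.

0.267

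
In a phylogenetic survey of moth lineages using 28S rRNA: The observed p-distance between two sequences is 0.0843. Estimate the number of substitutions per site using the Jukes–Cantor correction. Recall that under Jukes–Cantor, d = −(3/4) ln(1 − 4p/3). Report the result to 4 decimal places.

d = −(3/4) ln(1 − 4p/3) = −0.75 ln(1 − 0.1124) = −0.75 ln(0.8876)
  = −0.75 × (-0.119234) = 0.089426 substitutions/site.

0.0894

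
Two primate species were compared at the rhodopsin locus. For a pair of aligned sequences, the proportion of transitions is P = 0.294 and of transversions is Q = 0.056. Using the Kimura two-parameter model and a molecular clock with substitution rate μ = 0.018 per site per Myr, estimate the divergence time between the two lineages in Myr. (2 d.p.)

15.17

Under the Kimura two-parameter model, d = −½ ln(1 − 2P − Q) − ¼ ln(1 − 2Q).
1 − 2P − Q = 0.356, giving −½ ln(0.356) = 0.516412.
1 − 2Q = 0.888, giving −¼ ln(0.888) = 0.029696.
d = 0.516412 + 0.029696 = 0.546108.
Under a molecular clock d = 2μt, so t = d/(2μ) = 0.546108 / (2 × 0.018) = 15.17 Myr.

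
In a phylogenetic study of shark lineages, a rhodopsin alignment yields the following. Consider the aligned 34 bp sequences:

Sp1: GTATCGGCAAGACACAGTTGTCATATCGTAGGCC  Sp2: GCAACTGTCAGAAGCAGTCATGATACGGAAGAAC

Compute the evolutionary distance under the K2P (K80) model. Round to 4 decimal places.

Of 34 sites, 7 differences are transitions and 8 are transversions, so P = 7/34 ≈ 0.205882 and Q = 8/34 ≈ 0.235294.
Under the Kimura two-parameter model, d = −½ ln(1 − 2P − Q) − ¼ ln(1 − 2Q).
1 − 2P − Q = 0.352942, giving −½ ln(0.352942) = 0.520726.
1 − 2Q = 0.529412, giving −¼ ln(0.529412) = 0.158997.
d = 0.520726 + 0.158997 = 0.679723.

0.6797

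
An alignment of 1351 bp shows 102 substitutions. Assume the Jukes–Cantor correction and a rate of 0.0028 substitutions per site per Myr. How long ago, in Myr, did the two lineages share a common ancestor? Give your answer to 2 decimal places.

p = 102/1351 ≈ 0.0755.
d = −(3/4) ln(1 − 4p/3) = −0.75 ln(1 − 0.100667) = −0.75 ln(0.899333)
  = −0.75 × (-0.106102) = 0.079577 substitutions/site.
Under a molecular clock d = 2μt, so t = d/(2μ) = 0.079577 / (2 × 0.0028) = 14.21 Myr.

14.21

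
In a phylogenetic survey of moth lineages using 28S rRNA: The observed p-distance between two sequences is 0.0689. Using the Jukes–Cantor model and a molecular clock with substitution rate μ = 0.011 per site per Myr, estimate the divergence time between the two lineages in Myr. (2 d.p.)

d = −(3/4) ln(1 − 4p/3) = −0.75 ln(1 − 0.091867) = −0.75 ln(0.908133)
  = −0.75 × (-0.096364) = 0.072273 substitutions/site.
Under a molecular clock d = 2μt, so t = d/(2μ) = 0.072273 / (2 × 0.011) = 3.29 Myr.

3.29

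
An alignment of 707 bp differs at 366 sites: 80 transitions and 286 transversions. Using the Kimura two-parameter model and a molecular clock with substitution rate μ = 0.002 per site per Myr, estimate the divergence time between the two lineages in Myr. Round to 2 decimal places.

228.05

P = 80/707 ≈ 0.113154 and Q = 286/707 ≈ 0.404526.
Under the Kimura two-parameter model, d = −½ ln(1 − 2P − Q) − ¼ ln(1 − 2Q).
1 − 2P − Q = 0.369166, giving −½ ln(0.369166) = 0.498254.
1 − 2Q = 0.190948, giving −¼ ln(0.190948) = 0.413939.
d = 0.498254 + 0.413939 = 0.912193.
Under a molecular clock d = 2μt, so t = d/(2μ) = 0.912193 / (2 × 0.002) = 228.05 Myr.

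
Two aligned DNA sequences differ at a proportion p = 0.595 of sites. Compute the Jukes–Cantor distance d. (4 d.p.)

1.1825

d = −(3/4) ln(1 − 4p/3) = −0.75 ln(1 − 0.793333) = −0.75 ln(0.206667)
  = −0.75 × (-1.576646) = 1.182485 substitutions/site.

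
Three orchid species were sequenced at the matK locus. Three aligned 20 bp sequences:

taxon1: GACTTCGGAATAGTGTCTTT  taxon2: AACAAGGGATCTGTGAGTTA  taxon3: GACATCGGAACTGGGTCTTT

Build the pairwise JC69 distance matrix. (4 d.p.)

d(taxon1,taxon2) = 0.8240, d(taxon1,taxon3) = 0.2326, d(taxon2,taxon3) = 0.5716

taxon1–taxon2: 10/20 sites differ → p = 0.5, d = −0.75 ln(1 − 0.666667) = 0.823960 ≈ 0.8240.
taxon1–taxon3: 4/20 sites differ → p = 0.2, d = −0.75 ln(1 − 0.266667) = 0.232617 ≈ 0.2326.
taxon2–taxon3: 8/20 sites differ → p = 0.4, d = −0.75 ln(1 − 0.533333) = 0.571605 ≈ 0.5716.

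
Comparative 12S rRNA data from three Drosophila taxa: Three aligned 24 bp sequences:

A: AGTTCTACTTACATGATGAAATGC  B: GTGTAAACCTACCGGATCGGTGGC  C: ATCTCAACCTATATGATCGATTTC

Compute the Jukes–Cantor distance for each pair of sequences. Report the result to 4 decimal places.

d(A,B) = 0.9607, d(A,C) = 0.5199, d(B,C) = 0.5199

A–B: 13/24 sites differ → p ≈ 0.541667, d = −0.75 ln(1 − 0.722223) = 0.960702 ≈ 0.9607.
A–C: 9/24 sites differ → p = 0.375, d = −0.75 ln(1 − 0.5) = 0.519860 ≈ 0.5199.
B–C: 9/24 sites differ → p = 0.375, d = −0.75 ln(1 − 0.5) = 0.519860 ≈ 0.5199.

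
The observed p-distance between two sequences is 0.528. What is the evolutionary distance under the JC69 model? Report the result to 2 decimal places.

d = −(3/4) ln(1 − 4p/3) = −0.75 ln(1 − 0.704) = −0.75 ln(0.296)
  = −0.75 × (-1.217396) = 0.913047 substitutions/site.

0.91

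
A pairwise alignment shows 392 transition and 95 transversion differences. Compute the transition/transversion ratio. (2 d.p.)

R = 392/95 = 4.126315… ≈ 4.13 (to 2 d.p.).

4.13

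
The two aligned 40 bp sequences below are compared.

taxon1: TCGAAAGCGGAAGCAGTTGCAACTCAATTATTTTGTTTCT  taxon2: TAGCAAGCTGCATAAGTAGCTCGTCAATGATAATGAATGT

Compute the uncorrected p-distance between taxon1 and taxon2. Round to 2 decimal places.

The sequences differ at 16 of 40 positions.
p = 16/40 = 0.40.

0.40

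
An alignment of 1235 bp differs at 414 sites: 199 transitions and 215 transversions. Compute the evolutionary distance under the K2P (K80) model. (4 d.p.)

0.4499

P = 199/1235 ≈ 0.161134 and Q = 215/1235 ≈ 0.174089.
Under the Kimura two-parameter model, d = −½ ln(1 − 2P − Q) − ¼ ln(1 − 2Q).
1 − 2P − Q = 0.503643, giving −½ ln(0.503643) = 0.342944.
1 − 2Q = 0.651822, giving −¼ ln(0.651822) = 0.106996.
d = 0.342944 + 0.106996 = 0.449940.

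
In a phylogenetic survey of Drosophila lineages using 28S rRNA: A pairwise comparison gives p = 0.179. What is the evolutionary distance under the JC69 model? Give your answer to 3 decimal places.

d = −(3/4) ln(1 − 4p/3) = −0.75 ln(1 − 0.238667) = −0.75 ln(0.761333)
  = −0.75 × (-0.272684) = 0.204513 substitutions/site.

0.205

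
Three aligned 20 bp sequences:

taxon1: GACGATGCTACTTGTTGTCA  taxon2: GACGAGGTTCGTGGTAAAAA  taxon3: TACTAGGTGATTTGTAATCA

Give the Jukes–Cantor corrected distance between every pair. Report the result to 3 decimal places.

d(taxon1,taxon2) = 0.687, d(taxon1,taxon3) = 0.572, d(taxon2,taxon3) = 0.572

taxon1–taxon2: 9/20 sites differ → p = 0.45, d = −0.75 ln(1 − 0.6) = 0.687218 ≈ 0.687.
taxon1–taxon3: 8/20 sites differ → p = 0.4, d = −0.75 ln(1 − 0.533333) = 0.571605 ≈ 0.572.
taxon2–taxon3: 8/20 sites differ → p = 0.4, d = −0.75 ln(1 − 0.533333) = 0.571605 ≈ 0.572.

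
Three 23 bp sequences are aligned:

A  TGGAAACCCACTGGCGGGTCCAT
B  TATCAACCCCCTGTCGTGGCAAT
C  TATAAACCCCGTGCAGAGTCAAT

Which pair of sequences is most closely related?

B and C

A–B: 8/23 differ, p = 0.348, d = 0.467.
A–C: 8/23 differ, p = 0.348, d = 0.467.
B–C: 6/23 differ, p = 0.261, d = 0.321.
The smallest distance is between B and C.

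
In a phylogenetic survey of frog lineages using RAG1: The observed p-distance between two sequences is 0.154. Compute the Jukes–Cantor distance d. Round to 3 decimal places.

0.172

d = −(3/4) ln(1 − 4p/3) = −0.75 ln(1 − 0.205333) = −0.75 ln(0.794667)
  = −0.75 × (-0.229832) = 0.172374 substitutions/site.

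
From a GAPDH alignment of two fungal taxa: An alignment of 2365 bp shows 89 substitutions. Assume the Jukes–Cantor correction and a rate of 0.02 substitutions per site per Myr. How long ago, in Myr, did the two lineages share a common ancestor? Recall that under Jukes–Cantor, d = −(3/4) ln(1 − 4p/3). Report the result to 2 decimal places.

p = 89/2365 ≈ 0.037632.
d = −(3/4) ln(1 − 4p/3) = −0.75 ln(1 − 0.050176) = −0.75 ln(0.949824)
  = −0.75 × (-0.051479) = 0.038609 substitutions/site.
Under a molecular clock d = 2μt, so t = d/(2μ) = 0.038609 / (2 × 0.02) = 0.97 Myr.

0.97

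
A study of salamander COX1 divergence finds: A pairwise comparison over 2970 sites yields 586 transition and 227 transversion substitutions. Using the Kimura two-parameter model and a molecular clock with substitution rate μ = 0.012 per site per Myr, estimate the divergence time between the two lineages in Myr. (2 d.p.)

P = 586/2970 ≈ 0.197306 and Q = 227/2970 ≈ 0.076431.
Under the Kimura two-parameter model, d = −½ ln(1 − 2P − Q) − ¼ ln(1 − 2Q).
1 − 2P − Q = 0.528957, giving −½ ln(0.528957) = 0.318424.
1 − 2Q = 0.847138, giving −¼ ln(0.847138) = 0.041473.
d = 0.318424 + 0.041473 = 0.359897.
Under a molecular clock d = 2μt, so t = d/(2μ) = 0.359897 / (2 × 0.012) = 15.00 Myr.

15.00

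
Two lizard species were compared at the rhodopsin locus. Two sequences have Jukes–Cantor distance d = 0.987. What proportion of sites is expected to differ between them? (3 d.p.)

p = (3/4)(1 − e^(−4d/3)) = 0.75 × (1 − e^(-1.316)) = 0.75 × (1 − 0.268206) = 0.548846.

0.549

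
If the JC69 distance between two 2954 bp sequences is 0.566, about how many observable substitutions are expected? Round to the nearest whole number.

1174

Invert JC69: p = (3/4)(1 − e^(−4d/3)) = 0.75 × (1 − e^(-0.754667)) = 0.75 × (1 − 0.470167) = 0.397375.
Expected differing sites = pL ≈ 0.397375 × 2954 = 1173.84575 ≈ 1174.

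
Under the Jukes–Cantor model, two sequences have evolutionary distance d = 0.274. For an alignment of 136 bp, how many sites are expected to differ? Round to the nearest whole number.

Invert JC69: p = (3/4)(1 − e^(−4d/3)) = 0.75 × (1 − e^(-0.365333)) = 0.75 × (1 − 0.693966) = 0.229526.
Expected differing sites = pL ≈ 0.229526 × 136 = 31.215536 ≈ 31.

31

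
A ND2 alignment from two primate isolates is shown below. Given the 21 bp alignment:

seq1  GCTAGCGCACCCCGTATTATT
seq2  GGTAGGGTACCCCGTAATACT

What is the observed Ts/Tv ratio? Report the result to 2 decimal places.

0.67

Transitions are A↔G and C↔T; transversions are all other mismatches.
Transitions: 2. Transversions: 3.
R = 2/3 = 0.666666… ≈ 0.67 (to 2 d.p.).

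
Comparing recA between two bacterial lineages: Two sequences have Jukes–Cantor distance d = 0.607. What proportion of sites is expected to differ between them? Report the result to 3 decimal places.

p = (3/4)(1 − e^(−4d/3)) = 0.75 × (1 − e^(-0.809333)) = 0.75 × (1 − 0.445155) = 0.416134.

0.416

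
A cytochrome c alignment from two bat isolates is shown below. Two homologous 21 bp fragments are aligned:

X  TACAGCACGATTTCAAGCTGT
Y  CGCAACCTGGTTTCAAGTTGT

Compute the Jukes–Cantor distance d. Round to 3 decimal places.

The sequences differ at 7 of 21 sites (1, 2, 5, 7, 8, 10, 18), so p = 7/21 ≈ 0.333333.
d = −(3/4) ln(1 − 4p/3) = −0.75 ln(1 − 0.444444) = −0.75 ln(0.555556)
  = −0.75 × (-0.587786) = 0.440840 substitutions/site.

0.441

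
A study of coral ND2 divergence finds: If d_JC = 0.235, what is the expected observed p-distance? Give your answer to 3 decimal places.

0.202

p = (3/4)(1 − e^(−4d/3)) = 0.75 × (1 − e^(-0.313333)) = 0.75 × (1 − 0.731006) = 0.201746.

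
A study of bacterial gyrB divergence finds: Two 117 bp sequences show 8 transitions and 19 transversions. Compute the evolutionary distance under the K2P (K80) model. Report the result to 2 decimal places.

0.28

P = 8/117 ≈ 0.068376 and Q = 19/117 ≈ 0.162393.
Under the Kimura two-parameter model, d = −½ ln(1 − 2P − Q) − ¼ ln(1 − 2Q).
1 − 2P − Q = 0.700855, giving −½ ln(0.700855) = 0.177727.
1 − 2Q = 0.675214, giving −¼ ln(0.675214) = 0.098181.
d = 0.177727 + 0.098181 = 0.275908.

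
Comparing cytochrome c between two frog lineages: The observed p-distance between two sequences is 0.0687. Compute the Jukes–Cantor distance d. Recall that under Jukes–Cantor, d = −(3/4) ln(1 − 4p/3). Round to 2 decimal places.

0.07

d = −(3/4) ln(1 − 4p/3) = −0.75 ln(1 − 0.0916) = −0.75 ln(0.9084)
  = −0.75 × (-0.096070) = 0.072053 substitutions/site.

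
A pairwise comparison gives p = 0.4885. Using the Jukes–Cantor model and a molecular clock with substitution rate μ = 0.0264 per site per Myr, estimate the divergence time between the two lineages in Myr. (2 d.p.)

d = −(3/4) ln(1 − 4p/3) = −0.75 ln(1 − 0.651333) = −0.75 ln(0.348667)
  = −0.75 × (-1.053638) = 0.790229 substitutions/site.
Under a molecular clock d = 2μt, so t = d/(2μ) = 0.790229 / (2 × 0.0264) = 14.97 Myr.

14.97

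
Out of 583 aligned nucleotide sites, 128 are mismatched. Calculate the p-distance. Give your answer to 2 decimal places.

0.22

p = 128/583 = 0.219554… ≈ 0.22 (to 2 d.p.).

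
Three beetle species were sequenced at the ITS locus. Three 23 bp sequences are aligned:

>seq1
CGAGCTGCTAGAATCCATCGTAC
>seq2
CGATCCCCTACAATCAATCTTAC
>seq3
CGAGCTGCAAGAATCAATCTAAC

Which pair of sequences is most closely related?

seq1–seq2: 6/23 differ, p = 0.261, d = 0.321.
seq1–seq3: 4/23 differ, p = 0.174, d = 0.198.
seq2–seq3: 6/23 differ, p = 0.261, d = 0.321.
The smallest distance is between seq1 and seq3.

seq1 and seq3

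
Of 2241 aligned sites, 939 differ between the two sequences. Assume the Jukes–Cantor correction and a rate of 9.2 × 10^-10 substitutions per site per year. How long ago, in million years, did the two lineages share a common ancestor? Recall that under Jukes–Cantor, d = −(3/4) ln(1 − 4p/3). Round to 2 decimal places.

333.42

p = 939/2241 ≈ 0.419009.
d = −(3/4) ln(1 − 4p/3) = −0.75 ln(1 − 0.558679) = −0.75 ln(0.441321)
  = −0.75 × (-0.817983) = 0.613487 substitutions/site.
Under a molecular clock d = 2μt, so t = d/(2μ) = 0.613487 / (2 × 9.2 × 10^-10) = 333.42 million years.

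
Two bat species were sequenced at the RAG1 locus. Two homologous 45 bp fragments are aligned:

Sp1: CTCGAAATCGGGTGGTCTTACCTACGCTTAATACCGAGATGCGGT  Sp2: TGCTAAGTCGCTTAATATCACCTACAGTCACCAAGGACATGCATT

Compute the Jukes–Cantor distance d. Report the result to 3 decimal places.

0.673

The sequences differ at 20 of 45 sites, so p = 20/45 ≈ 0.444444.
d = −(3/4) ln(1 − 4p/3) = −0.75 ln(1 − 0.592592) = −0.75 ln(0.407408)
  = −0.75 × (-0.897940) = 0.673455 substitutions/site.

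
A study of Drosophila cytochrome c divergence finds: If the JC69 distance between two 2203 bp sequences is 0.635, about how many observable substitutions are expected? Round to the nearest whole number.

944

Invert JC69: p = (3/4)(1 − e^(−4d/3)) = 0.75 × (1 − e^(-0.846667)) = 0.75 × (1 − 0.428842) = 0.428369.
Expected differing sites = pL ≈ 0.428369 × 2203 = 943.696907 ≈ 944.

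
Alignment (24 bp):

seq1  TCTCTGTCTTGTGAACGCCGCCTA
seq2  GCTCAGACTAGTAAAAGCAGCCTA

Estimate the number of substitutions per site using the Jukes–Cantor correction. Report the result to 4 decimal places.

0.3694

The sequences differ at 7 of 24 sites (1, 5, 7, 10, 13, 16, 19), so p = 7/24 ≈ 0.291667.
d = −(3/4) ln(1 − 4p/3) = −0.75 ln(1 − 0.388889) = −0.75 ln(0.611111)
  = −0.75 × (-0.492477) = 0.369358 substitutions/site.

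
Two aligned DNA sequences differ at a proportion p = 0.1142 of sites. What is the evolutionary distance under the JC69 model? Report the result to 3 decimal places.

d = −(3/4) ln(1 − 4p/3) = −0.75 ln(1 − 0.152267) = −0.75 ln(0.847733)
  = −0.75 × (-0.165190) = 0.123893 substitutions/site.

0.124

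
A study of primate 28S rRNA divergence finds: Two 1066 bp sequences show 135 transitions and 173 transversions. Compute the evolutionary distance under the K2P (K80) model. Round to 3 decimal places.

P = 135/1066 ≈ 0.126642 and Q = 173/1066 ≈ 0.162289.
Under the Kimura two-parameter model, d = −½ ln(1 − 2P − Q) − ¼ ln(1 − 2Q).
1 − 2P − Q = 0.584427, giving −½ ln(0.584427) = 0.268562.
1 − 2Q = 0.675422, giving −¼ ln(0.675422) = 0.098104.
d = 0.268562 + 0.098104 = 0.366666.

0.367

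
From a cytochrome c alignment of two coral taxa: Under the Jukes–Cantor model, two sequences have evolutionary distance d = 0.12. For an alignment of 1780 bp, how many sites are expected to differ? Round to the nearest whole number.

Invert JC69: p = (3/4)(1 − e^(−4d/3)) = 0.75 × (1 − e^(-0.16)) = 0.75 × (1 − 0.852144) = 0.110892.
Expected differing sites = pL ≈ 0.110892 × 1780 = 197.38776 ≈ 197.

197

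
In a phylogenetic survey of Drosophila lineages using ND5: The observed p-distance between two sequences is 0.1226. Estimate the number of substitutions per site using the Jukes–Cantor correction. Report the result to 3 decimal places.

d = −(3/4) ln(1 − 4p/3) = −0.75 ln(1 − 0.163467) = −0.75 ln(0.836533)
  = −0.75 × (-0.178489) = 0.133867 substitutions/site.

0.134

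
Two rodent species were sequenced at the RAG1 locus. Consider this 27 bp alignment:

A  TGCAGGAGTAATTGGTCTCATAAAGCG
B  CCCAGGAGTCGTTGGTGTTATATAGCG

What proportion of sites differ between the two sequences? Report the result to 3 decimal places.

The sequences differ at 7 of 27 positions (sites 1, 2, 10, 11, 17, 19, 23).
p = 7/27 = 0.259259… ≈ 0.259 (to 3 d.p.).

0.259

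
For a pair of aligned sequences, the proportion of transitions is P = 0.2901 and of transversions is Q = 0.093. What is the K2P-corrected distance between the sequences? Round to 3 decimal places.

0.611

Under the Kimura two-parameter model, d = −½ ln(1 − 2P − Q) − ¼ ln(1 − 2Q).
1 − 2P − Q = 0.3268, giving −½ ln(0.3268) = 0.559203.
1 − 2Q = 0.814, giving −¼ ln(0.814) = 0.051449.
d = 0.559203 + 0.051449 = 0.610652.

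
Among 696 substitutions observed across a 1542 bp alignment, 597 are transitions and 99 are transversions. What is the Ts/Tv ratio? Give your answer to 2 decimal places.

6.03

R = 597/99 = 6.030303… ≈ 6.03 (to 2 d.p.).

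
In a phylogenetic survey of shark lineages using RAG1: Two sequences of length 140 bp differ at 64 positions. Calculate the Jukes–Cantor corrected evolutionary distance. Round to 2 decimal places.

p = 64/140 ≈ 0.457143.
d = −(3/4) ln(1 − 4p/3) = −0.75 ln(1 − 0.609524) = −0.75 ln(0.390476)
  = −0.75 × (-0.940389) = 0.705292 substitutions/site.

0.71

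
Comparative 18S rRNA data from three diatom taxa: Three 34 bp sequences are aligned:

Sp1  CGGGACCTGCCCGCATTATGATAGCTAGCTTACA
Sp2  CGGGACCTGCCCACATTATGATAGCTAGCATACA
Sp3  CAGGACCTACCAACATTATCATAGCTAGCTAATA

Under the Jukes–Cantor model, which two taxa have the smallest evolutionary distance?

Sp1–Sp2: 2/34 differ, p = 0.059, d = 0.061.
Sp1–Sp3: 7/34 differ, p = 0.206, d = 0.241.
Sp2–Sp3: 7/34 differ, p = 0.206, d = 0.241.
The smallest distance is between Sp1 and Sp2.

Sp1 and Sp2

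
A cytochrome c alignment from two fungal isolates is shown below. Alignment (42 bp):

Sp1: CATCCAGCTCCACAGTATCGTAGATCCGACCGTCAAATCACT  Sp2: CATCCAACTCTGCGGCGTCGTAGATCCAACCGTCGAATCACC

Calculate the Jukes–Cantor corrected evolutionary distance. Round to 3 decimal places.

0.252

The sequences differ at 9 of 42 sites (7, 11, 12, 14, 16, 17, 28, 35, 42), so p = 9/42 ≈ 0.214286.
d = −(3/4) ln(1 − 4p/3) = −0.75 ln(1 − 0.285715) = −0.75 ln(0.714285)
  = −0.75 × (-0.336473) = 0.252355 substitutions/site.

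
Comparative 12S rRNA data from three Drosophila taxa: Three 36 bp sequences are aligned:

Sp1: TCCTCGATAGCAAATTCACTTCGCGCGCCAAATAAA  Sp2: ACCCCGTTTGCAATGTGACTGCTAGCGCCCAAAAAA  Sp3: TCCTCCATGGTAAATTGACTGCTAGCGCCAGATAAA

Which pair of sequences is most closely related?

Sp1–Sp2: 12/36 differ, p = 0.333, d = 0.441.
Sp1–Sp3: 8/36 differ, p = 0.222, d = 0.264.
Sp2–Sp3: 11/36 differ, p = 0.306, d = 0.392.
The smallest distance is between Sp1 and Sp3.

Sp1 and Sp3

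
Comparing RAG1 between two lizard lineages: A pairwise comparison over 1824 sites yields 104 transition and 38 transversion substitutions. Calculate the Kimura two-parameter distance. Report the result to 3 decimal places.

P = 104/1824 ≈ 0.057018 and Q = 38/1824 ≈ 0.020833.
Under the Kimura two-parameter model, d = −½ ln(1 − 2P − Q) − ¼ ln(1 − 2Q).
1 − 2P − Q = 0.865131, giving −½ ln(0.865131) = 0.072437.
1 − 2Q = 0.958334, giving −¼ ln(0.958334) = 0.010640.
d = 0.072437 + 0.010640 = 0.083077.

0.083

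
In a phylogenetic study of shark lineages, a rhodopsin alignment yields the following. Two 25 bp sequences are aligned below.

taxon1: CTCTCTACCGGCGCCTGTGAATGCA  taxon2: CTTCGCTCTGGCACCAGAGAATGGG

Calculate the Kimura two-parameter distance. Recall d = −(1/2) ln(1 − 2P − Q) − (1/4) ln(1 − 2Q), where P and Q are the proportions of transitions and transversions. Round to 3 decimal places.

0.697

Of 25 sites, 6 differences are transitions and 5 are transversions, so P = 6/25 = 0.24 and Q = 5/25 = 0.2.
Under the Kimura two-parameter model, d = −½ ln(1 − 2P − Q) − ¼ ln(1 − 2Q).
1 − 2P − Q = 0.32, giving −½ ln(0.32) = 0.569717.
1 − 2Q = 0.6, giving −¼ ln(0.6) = 0.127706.
d = 0.569717 + 0.127706 = 0.697423.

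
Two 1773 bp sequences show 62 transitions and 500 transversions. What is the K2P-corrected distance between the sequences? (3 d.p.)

P = 62/1773 ≈ 0.034969 and Q = 500/1773 ≈ 0.282008.
Under the Kimura two-parameter model, d = −½ ln(1 − 2P − Q) − ¼ ln(1 − 2Q).
1 − 2P − Q = 0.648054, giving −½ ln(0.648054) = 0.216891.
1 − 2Q = 0.435984, giving −¼ ln(0.435984) = 0.207537.
d = 0.216891 + 0.207537 = 0.424428.

0.424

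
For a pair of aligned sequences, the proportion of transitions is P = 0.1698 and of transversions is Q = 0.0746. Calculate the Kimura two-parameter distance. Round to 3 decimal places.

Under the Kimura two-parameter model, d = −½ ln(1 − 2P − Q) − ¼ ln(1 − 2Q).
1 − 2P − Q = 0.5858, giving −½ ln(0.5858) = 0.267388.
1 − 2Q = 0.8508, giving −¼ ln(0.8508) = 0.040395.
d = 0.267388 + 0.040395 = 0.307783.

0.308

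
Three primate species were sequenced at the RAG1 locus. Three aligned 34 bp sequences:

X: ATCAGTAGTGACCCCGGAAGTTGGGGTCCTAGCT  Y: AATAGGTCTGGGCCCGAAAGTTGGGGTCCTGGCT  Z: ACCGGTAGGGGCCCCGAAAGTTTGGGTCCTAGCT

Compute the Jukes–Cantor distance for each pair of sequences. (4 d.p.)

d(X,Y) = 0.3265, d(X,Z) = 0.2012, d(Y,Z) = 0.3734

X–Y: 9/34 sites differ → p ≈ 0.264706, d = −0.75 ln(1 − 0.352941) = 0.326488 ≈ 0.3265.
X–Z: 6/34 sites differ → p ≈ 0.176471, d = −0.75 ln(1 − 0.235295) = 0.201199 ≈ 0.2012.
Y–Z: 10/34 sites differ → p ≈ 0.294118, d = −0.75 ln(1 − 0.392157) = 0.373379 ≈ 0.3734.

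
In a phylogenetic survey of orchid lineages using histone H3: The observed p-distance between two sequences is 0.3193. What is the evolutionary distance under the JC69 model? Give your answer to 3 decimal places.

0.416

d = −(3/4) ln(1 − 4p/3) = −0.75 ln(1 − 0.425733) = −0.75 ln(0.574267)
  = −0.75 × (-0.554661) = 0.415996 substitutions/site.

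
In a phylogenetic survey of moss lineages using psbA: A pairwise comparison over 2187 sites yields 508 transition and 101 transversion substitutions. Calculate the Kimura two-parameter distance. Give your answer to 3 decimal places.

P = 508/2187 ≈ 0.232282 and Q = 101/2187 ≈ 0.046182.
Under the Kimura two-parameter model, d = −½ ln(1 − 2P − Q) − ¼ ln(1 − 2Q).
1 − 2P − Q = 0.489254, giving −½ ln(0.489254) = 0.357437.
1 − 2Q = 0.907636, giving −¼ ln(0.907636) = 0.024228.
d = 0.357437 + 0.024228 = 0.381665.

0.382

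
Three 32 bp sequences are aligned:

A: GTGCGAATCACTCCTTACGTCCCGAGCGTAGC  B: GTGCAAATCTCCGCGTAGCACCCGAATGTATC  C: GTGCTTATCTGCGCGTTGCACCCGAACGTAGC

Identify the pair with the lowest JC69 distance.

A–B: 11/32 differ, p = 0.344, d = 0.460.
A–C: 12/32 differ, p = 0.375, d = 0.520.
B–C: 6/32 differ, p = 0.188, d = 0.216.
The smallest distance is between B and C.

B and C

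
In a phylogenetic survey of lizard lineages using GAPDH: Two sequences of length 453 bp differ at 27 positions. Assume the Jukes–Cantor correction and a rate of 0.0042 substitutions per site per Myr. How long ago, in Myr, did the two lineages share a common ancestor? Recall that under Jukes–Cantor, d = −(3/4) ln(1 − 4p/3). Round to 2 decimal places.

p = 27/453 ≈ 0.059603.
d = −(3/4) ln(1 − 4p/3) = −0.75 ln(1 − 0.079471) = −0.75 ln(0.920529)
  = −0.75 × (-0.082807) = 0.062105 substitutions/site.
Under a molecular clock d = 2μt, so t = d/(2μ) = 0.062105 / (2 × 0.0042) = 7.39 Myr.

7.39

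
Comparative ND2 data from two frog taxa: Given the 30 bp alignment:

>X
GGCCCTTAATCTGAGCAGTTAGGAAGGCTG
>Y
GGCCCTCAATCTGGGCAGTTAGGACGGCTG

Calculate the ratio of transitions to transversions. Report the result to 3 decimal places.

2.000

Transitions are A↔G and C↔T; transversions are all other mismatches.
Transitions: 2. Transversions: 1.
R = 2/1 = 2.000.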